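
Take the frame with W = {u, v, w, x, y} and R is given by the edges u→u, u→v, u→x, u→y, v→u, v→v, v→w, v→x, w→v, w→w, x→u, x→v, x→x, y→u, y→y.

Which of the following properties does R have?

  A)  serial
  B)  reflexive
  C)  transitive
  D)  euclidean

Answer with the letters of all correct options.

(A) serial: every world has an R-successor.
(B) reflexive: each world relates to itself.
(C) not transitive: u R v and v R w but not u R w.
(D) not euclidean: u R v and u R y but not v R y.

A, B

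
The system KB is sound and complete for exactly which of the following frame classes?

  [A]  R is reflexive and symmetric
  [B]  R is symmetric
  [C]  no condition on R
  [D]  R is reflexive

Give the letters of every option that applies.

(A) this class determines B (= KTB), not KB.
(B) KB is sound and complete for exactly this class.
(C) this class determines K, not KB.
(D) this class determines T (= KT), not KB.

B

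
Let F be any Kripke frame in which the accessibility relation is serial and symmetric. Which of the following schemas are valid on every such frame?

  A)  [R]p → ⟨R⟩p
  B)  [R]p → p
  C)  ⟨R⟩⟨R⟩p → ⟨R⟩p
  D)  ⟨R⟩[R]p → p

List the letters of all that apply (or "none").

(A) axiom D: valid iff R is serial. Every such R is serial — valid.
(B) [R]p → p is axiom T; it is valid on a frame exactly when R is reflexive. Such an R need not be reflexive, so not valid.
(C) ⟨R⟩⟨R⟩p → ⟨R⟩p is the dual of axiom 4; it is valid on a frame exactly when R is transitive. Such an R need not be transitive, so not valid.
(D) ⟨R⟩[R]p → p (the dual of axiom B) characterises the symmetric frames. Every such R is symmetric — valid.

A, D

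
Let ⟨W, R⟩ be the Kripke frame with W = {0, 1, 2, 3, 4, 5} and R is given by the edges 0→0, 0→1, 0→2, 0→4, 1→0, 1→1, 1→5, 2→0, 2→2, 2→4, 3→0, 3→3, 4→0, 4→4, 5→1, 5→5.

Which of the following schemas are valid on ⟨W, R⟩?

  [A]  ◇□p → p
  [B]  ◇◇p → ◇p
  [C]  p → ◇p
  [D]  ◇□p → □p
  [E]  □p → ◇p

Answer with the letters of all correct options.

C, E

R is reflexive: each world relates to itself.
R is not symmetric: 2 R 4 but not 4 R 2.
R is not transitive: 0 R 1 and 1 R 5 but not 0 R 5.
R is not euclidean: 0 R 1 and 0 R 2 but not 1 R 2.
R is serial: every world has an R-successor.
(A) ◇□p → p is the dual of axiom B; it is valid on a frame exactly when R is symmetric. R is not symmetric, so not valid.
(B) ◇◇p → ◇p is the dual of axiom 4; it is valid on a frame exactly when R is transitive. R is not transitive, so not valid.
(C) p → ◇p is the dual of axiom T; it is valid on a frame exactly when R is reflexive. R is reflexive, so valid.
(D) ◇□p → □p is the dual of axiom 5, which corresponds to the euclidean property. R is not euclidean — not valid.
(E) axiom D: valid iff R is serial. R is serial — valid.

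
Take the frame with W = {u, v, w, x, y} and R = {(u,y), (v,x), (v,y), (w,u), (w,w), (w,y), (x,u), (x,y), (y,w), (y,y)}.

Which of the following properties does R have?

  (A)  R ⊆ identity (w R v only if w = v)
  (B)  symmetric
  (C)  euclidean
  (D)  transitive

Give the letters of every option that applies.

none

(A) not ⊆ identity: u R y with u ≠ y.
(B) not symmetric: u R y but not y R u.
(C) not euclidean: v R y and v R x but not y R x.
(D) not transitive: u R y and y R w but not u R w.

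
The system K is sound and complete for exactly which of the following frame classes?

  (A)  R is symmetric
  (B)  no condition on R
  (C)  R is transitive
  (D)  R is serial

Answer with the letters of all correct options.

B

(A) this class determines KB, not K.
(B) K is sound and complete for exactly this class.
(C) this class determines K4, not K.
(D) this class determines D, not K.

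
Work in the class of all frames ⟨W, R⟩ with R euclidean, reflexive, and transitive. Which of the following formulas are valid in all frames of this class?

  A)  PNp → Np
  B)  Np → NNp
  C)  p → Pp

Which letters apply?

A, B, C

A relation that is euclidean, reflexive, and transitive is also serial and symmetric.
(A) PNp → Np is the dual of axiom 5; it is valid on a frame exactly when R is euclidean. Every such R is euclidean, so valid.
(B) axiom 4: valid iff R is transitive. Every such R is transitive — valid.
(C) the dual of axiom T: valid iff R is reflexive. Every such R is reflexive — valid.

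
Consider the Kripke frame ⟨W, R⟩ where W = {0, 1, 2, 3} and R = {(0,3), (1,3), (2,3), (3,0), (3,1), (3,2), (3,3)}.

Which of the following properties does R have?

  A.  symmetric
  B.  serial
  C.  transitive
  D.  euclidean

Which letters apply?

(A) symmetric: every R-edge is matched by its reverse.
(B) serial: every world has an R-successor.
(C) not transitive: 0 R 3 and 3 R 0 but not 0 R 0.
(D) not euclidean: 3 R 0 and 3 R 1 but not 0 R 1.

A, B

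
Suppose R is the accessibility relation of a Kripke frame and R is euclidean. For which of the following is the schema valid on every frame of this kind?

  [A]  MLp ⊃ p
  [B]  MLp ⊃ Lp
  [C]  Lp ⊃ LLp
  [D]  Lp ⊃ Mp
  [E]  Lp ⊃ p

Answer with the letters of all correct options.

(A) MLp ⊃ p is the dual of axiom B, which corresponds to symmetry. Such an R need not be symmetric — not valid.
(B) the dual of axiom 5: valid iff R is euclidean. Every such R is euclidean — valid.
(C) Lp ⊃ LLp is axiom 4; it is valid on a frame exactly when R is transitive. Such an R need not be transitive, so not valid.
(D) Lp ⊃ Mp is axiom D, which corresponds to seriality. Such an R need not be serial — not valid.
(E) axiom T: valid iff R is reflexive. Such an R need not be reflexive — not valid.

B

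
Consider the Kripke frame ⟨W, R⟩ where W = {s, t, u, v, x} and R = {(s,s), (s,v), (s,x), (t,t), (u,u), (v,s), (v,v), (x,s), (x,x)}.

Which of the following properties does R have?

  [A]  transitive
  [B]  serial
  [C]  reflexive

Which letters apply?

B, C

(A) not transitive: v R s and s R x but not v R x.
(B) serial: every world has an R-successor.
(C) reflexive: each world relates to itself.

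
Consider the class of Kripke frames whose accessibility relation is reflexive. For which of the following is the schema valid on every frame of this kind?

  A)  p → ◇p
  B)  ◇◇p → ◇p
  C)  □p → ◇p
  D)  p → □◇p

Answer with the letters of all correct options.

A, C

A reflexive relation is serial.
(A) p → ◇p (the dual of axiom T) characterises the reflexive frames. Every such R is reflexive — valid.
(B) ◇◇p → ◇p is the dual of axiom 4; it is valid on a frame exactly when R is transitive. Such an R need not be transitive, so not valid.
(C) □p → ◇p (axiom D) characterises the serial frames. Every such R is serial — valid.
(D) p → □◇p is axiom B; it is valid on a frame exactly when R is symmetric. Such an R need not be symmetric, so not valid.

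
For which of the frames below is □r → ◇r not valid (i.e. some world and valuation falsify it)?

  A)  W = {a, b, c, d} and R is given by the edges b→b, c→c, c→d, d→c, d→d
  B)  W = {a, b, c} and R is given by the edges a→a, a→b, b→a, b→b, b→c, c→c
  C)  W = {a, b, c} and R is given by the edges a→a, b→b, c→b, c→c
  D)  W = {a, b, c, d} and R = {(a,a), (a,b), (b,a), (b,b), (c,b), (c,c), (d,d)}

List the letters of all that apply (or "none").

A

The schema □r → ◇r is axiom D; it is valid on a frame iff R is serial.
(A) R is not serial (a has no R-successor), so the schema fails here.
(B) R is serial (every world has an R-successor), so the schema is valid here.
(C) R is serial (every world has an R-successor), so the schema is valid here.
(D) R is serial (every world has an R-successor), so the schema is valid here.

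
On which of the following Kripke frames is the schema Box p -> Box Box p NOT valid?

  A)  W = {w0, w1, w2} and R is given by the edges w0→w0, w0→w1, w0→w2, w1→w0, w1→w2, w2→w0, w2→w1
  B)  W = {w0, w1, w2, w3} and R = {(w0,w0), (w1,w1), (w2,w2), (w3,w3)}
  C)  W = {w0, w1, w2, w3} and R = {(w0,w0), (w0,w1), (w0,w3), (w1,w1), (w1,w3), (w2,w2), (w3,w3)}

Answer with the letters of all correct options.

The schema Box p -> Box Box p is axiom 4; it is valid on a frame iff R is transitive.
(A) R is not transitive (w1 R w0 and w0 R w1 but not w1 R w1), so the schema fails here.
(B) R is transitive (R is closed under composition), so the schema is valid here.
(C) R is transitive (R is closed under composition), so the schema is valid here.

A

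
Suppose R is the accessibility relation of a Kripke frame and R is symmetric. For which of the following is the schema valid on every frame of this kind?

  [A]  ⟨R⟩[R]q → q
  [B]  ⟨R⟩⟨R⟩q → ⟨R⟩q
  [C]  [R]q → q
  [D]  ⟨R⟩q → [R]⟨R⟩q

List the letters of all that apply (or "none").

(A) ⟨R⟩[R]q → q is the dual of axiom B, which corresponds to symmetry. Every such R is symmetric — valid.
(B) the dual of axiom 4: valid iff R is transitive. Such an R need not be transitive — not valid.
(C) [R]q → q is axiom T; it is valid on a frame exactly when R is reflexive. Such an R need not be reflexive, so not valid.
(D) ⟨R⟩q → [R]⟨R⟩q is axiom 5, which corresponds to the euclidean property. Such an R need not be euclidean — not valid.

A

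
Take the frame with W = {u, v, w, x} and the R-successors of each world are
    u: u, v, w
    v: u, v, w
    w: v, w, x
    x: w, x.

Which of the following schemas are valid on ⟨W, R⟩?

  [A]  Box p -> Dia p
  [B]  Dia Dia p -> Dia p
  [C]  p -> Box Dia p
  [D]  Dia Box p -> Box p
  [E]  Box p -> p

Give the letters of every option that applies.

R is reflexive: each world relates to itself.
R is not symmetric: u R w but not w R u.
R is not transitive: u R w and w R x but not u R x.
R is not euclidean: u R w and u R u but not w R u.
R is serial: every world has an R-successor.
(A) Box p -> Dia p is axiom D, which corresponds to seriality. R is serial — valid.
(B) Dia Dia p -> Dia p is the dual of axiom 4; it is valid on a frame exactly when R is transitive. R is not transitive, so not valid.
(C) p -> Box Dia p is axiom B, which corresponds to symmetry. R is not symmetric — not valid.
(D) Dia Box p -> Box p (the dual of axiom 5) characterises the euclidean frames. R is not euclidean — not valid.
(E) Box p -> p is axiom T; it is valid on a frame exactly when R is reflexive. R is reflexive, so valid.

A, E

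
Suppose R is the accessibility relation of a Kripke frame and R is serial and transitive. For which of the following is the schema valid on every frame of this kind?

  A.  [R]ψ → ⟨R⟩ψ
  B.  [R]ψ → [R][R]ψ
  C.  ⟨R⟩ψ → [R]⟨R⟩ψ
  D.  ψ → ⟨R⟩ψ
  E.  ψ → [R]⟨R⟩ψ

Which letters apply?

(A) [R]ψ → ⟨R⟩ψ is axiom D; it is valid on a frame exactly when R is serial. Every such R is serial, so valid.
(B) axiom 4: valid iff R is transitive. Every such R is transitive — valid.
(C) axiom 5: valid iff R is euclidean. Such an R need not be euclidean — not valid.
(D) ψ → ⟨R⟩ψ (the dual of axiom T) characterises the reflexive frames. Such an R need not be reflexive — not valid.
(E) ψ → [R]⟨R⟩ψ is axiom B; it is valid on a frame exactly when R is symmetric. Such an R need not be symmetric, so not valid.

A, B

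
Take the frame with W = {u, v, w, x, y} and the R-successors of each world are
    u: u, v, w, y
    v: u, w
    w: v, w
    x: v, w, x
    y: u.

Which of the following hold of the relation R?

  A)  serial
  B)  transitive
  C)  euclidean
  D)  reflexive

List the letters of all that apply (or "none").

A

(A) serial: every world has an R-successor.
(B) not transitive: v R u and u R v but not v R v.
(C) not euclidean: u R v and u R y but not v R y.
(D) not reflexive: not v R v.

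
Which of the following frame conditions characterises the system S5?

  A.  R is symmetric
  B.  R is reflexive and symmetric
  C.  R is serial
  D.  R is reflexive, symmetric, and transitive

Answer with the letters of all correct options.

(A) this class determines KB, not S5.
(B) this class determines B (= KTB), not S5.
(C) this class determines D, not S5.
(D) S5 is sound and complete for exactly this class.

D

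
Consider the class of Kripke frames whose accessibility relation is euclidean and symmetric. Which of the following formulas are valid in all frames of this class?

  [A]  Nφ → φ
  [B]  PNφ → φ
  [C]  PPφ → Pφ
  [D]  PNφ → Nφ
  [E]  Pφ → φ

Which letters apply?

B, C, D

A symmetric euclidean relation is transitive (uRv and vRw give vRu by symmetry, then uRw by the euclidean condition, applied at v).
(A) Nφ → φ is axiom T; it is valid on a frame exactly when R is reflexive. Such an R need not be reflexive, so not valid.
(B) PNφ → φ is the dual of axiom B, which corresponds to symmetry. Every such R is symmetric — valid.
(C) PPφ → Pφ is the dual of axiom 4; it is valid on a frame exactly when R is transitive. Every such R is transitive, so valid.
(D) PNφ → Nφ is the dual of axiom 5; it is valid on a frame exactly when R is euclidean. Every such R is euclidean, so valid.
(E) Pφ → φ is the converse of T; it holds exactly when R ⊆ identity. Such an R need not be a subset of the identity — not valid.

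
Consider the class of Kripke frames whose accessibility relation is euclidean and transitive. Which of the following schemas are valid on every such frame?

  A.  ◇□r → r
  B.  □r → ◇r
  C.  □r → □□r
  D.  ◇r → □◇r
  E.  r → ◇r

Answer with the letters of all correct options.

C, D

(A) the dual of axiom B: valid iff R is symmetric. Such an R need not be symmetric — not valid.
(B) □r → ◇r (axiom D) characterises the serial frames. Such an R need not be serial — not valid.
(C) □r → □□r is axiom 4, which corresponds to transitivity. Every such R is transitive — valid.
(D) ◇r → □◇r is axiom 5, which corresponds to the euclidean property. Every such R is euclidean — valid.
(E) the dual of axiom T: valid iff R is reflexive. Such an R need not be reflexive — not valid.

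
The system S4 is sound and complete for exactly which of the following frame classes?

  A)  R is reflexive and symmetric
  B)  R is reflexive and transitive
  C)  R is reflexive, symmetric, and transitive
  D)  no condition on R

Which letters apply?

(A) this class determines B (= KTB), not S4.
(B) S4 is sound and complete for exactly this class.
(C) this class determines S5, not S4.
(D) this class determines K, not S4.

B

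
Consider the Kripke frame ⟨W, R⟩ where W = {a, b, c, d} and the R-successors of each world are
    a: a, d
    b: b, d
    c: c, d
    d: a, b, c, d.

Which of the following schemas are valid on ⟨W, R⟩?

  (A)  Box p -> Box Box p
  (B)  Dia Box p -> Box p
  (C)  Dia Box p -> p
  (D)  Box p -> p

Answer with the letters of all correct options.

R is reflexive: each world relates to itself.
R is symmetric: every R-edge is matched by its reverse.
R is not transitive: a R d and d R b but not a R b.
R is not euclidean: d R a and d R b but not a R b.
(A) Box p -> Box Box p is axiom 4; it is valid on a frame exactly when R is transitive. R is not transitive, so not valid.
(B) Dia Box p -> Box p is the dual of axiom 5, which corresponds to the euclidean property. R is not euclidean — not valid.
(C) Dia Box p -> p is the dual of axiom B, which corresponds to symmetry. R is symmetric — valid.
(D) axiom T: valid iff R is reflexive. R is reflexive — valid.

C, D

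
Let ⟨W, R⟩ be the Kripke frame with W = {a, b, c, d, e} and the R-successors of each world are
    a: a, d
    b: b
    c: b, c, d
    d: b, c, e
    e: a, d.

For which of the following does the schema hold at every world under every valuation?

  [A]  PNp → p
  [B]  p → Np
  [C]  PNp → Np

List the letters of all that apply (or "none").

R is not symmetric: a R d but not d R a.
R is not euclidean: a R d and a R a but not d R a.
R is not a subset of the identity: a R d with a ≠ d.
(A) PNp → p (the dual of axiom B) characterises the symmetric frames. R is not symmetric — not valid.
(B) p → Np (equivalent to ◇p→p) corresponds to R being a subset of the identity. Here R ⊄ identity, so not valid.
(C) PNp → Np is the dual of axiom 5, which corresponds to the euclidean property. R is not euclidean — not valid.

none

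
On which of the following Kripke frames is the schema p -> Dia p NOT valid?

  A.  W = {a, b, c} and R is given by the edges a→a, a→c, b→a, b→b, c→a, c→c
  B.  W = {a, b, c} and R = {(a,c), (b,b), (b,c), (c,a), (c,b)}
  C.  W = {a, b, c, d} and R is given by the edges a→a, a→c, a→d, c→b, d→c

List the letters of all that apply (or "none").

B, C

The schema p -> Dia p is the dual of axiom T; it is valid on a frame iff R is reflexive.
(A) R is reflexive (each world relates to itself), so the schema is valid here.
(B) R is not reflexive (not a R a), so the schema fails here.
(C) R is not reflexive (not b R b), so the schema fails here.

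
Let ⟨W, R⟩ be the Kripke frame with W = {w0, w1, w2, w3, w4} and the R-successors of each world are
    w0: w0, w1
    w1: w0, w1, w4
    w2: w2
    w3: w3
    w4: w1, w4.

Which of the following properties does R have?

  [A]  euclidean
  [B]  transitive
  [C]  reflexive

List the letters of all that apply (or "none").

(A) not euclidean: w1 R w0 and w1 R w4 but not w0 R w4.
(B) not transitive: w0 R w1 and w1 R w4 but not w0 R w4.
(C) reflexive: each world relates to itself.

C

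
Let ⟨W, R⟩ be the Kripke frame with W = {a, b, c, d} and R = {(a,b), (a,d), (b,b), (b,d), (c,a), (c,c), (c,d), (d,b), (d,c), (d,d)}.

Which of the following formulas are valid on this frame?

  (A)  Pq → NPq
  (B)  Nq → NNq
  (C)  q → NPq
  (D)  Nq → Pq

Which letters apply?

R is not symmetric: a R b but not b R a.
R is not transitive: a R d and d R c but not a R c.
R is not euclidean: c R a and c R c but not a R c.
R is serial: every world has an R-successor.
(A) Pq → NPq is axiom 5, which corresponds to the euclidean property. R is not euclidean — not valid.
(B) Nq → NNq is axiom 4, which corresponds to transitivity. R is not transitive — not valid.
(C) q → NPq (axiom B) characterises the symmetric frames. R is not symmetric — not valid.
(D) Nq → Pq is axiom D, which corresponds to seriality. R is serial — valid.

D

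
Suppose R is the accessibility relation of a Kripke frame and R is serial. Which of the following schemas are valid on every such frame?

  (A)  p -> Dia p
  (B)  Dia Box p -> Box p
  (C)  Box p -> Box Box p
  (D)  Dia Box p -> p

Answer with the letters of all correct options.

(A) p -> Dia p is the dual of axiom T, which corresponds to reflexivity. Such an R need not be reflexive — not valid.
(B) the dual of axiom 5: valid iff R is euclidean. Such an R need not be euclidean — not valid.
(C) Box p -> Box Box p (axiom 4) characterises the transitive frames. Such an R need not be transitive — not valid.
(D) Dia Box p -> p is the dual of axiom B; it is valid on a frame exactly when R is symmetric. Such an R need not be symmetric, so not valid.

none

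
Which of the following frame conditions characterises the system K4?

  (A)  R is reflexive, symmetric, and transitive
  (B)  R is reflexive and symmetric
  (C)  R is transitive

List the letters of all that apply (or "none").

(A) this class determines S5, not K4.
(B) this class determines B (= KTB), not K4.
(C) K4 is sound and complete for exactly this class.

C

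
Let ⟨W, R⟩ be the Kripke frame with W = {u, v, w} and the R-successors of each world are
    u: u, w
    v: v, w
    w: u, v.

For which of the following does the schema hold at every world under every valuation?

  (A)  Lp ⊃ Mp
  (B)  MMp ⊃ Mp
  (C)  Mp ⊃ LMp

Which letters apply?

A

R is not transitive: u R w and w R v but not u R v.
R is not euclidean: w R u and w R v but not u R v.
R is serial: every world has an R-successor.
(A) Lp ⊃ Mp (axiom D) characterises the serial frames. R is serial — valid.
(B) MMp ⊃ Mp (the dual of axiom 4) characterises the transitive frames. R is not transitive — not valid.
(C) axiom 5: valid iff R is euclidean. R is not euclidean — not valid.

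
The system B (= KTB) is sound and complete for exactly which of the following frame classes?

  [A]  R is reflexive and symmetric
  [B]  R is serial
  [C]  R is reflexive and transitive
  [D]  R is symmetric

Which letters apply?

(A) B (= KTB) is sound and complete for exactly this class.
(B) this class determines D, not B (= KTB).
(C) this class determines S4, not B (= KTB).
(D) this class determines KB, not B (= KTB).

A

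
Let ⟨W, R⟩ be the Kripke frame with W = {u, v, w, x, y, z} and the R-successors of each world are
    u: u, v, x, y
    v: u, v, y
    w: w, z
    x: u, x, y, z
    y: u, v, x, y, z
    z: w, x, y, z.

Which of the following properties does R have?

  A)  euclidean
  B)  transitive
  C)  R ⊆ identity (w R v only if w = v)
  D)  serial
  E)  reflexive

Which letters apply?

(A) not euclidean: u R v and u R x but not v R x.
(B) not transitive: u R x and x R z but not u R z.
(C) not ⊆ identity: u R v with u ≠ v.
(D) serial: every world has an R-successor.
(E) reflexive: each world relates to itself.

D, E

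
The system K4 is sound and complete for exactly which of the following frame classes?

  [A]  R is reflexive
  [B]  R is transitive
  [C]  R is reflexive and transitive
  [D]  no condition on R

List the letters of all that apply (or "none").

B

(A) this class determines T (= KT), not K4.
(B) K4 is sound and complete for exactly this class.
(C) this class determines S4, not K4.
(D) this class determines K, not K4.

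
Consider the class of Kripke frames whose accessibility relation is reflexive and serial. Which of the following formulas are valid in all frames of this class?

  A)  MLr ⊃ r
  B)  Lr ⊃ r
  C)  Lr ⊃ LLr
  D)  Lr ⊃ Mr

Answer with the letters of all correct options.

(A) the dual of axiom B: valid iff R is symmetric. Such an R need not be symmetric — not valid.
(B) Lr ⊃ r is axiom T, which corresponds to reflexivity. Every such R is reflexive — valid.
(C) axiom 4: valid iff R is transitive. Such an R need not be transitive — not valid.
(D) Lr ⊃ Mr is axiom D, which corresponds to seriality. Every such R is serial — valid.

B, D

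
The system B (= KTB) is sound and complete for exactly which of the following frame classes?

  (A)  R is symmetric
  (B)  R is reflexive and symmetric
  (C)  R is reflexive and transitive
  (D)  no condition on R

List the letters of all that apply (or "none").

(A) this class determines KB, not B (= KTB).
(B) B (= KTB) is sound and complete for exactly this class.
(C) this class determines S4, not B (= KTB).
(D) this class determines K, not B (= KTB).

B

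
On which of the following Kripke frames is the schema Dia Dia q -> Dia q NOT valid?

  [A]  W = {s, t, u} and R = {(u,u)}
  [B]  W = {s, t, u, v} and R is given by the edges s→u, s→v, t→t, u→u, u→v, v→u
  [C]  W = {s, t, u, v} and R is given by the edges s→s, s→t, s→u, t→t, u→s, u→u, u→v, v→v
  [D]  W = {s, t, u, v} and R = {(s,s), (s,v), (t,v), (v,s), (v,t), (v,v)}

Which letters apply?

The schema Dia Dia q -> Dia q is the dual of axiom 4; it is valid on a frame iff R is transitive.
(A) R is transitive (R is closed under composition), so the schema is valid here.
(B) R is not transitive (v R u and u R v but not v R v), so the schema fails here.
(C) R is not transitive (s R u and u R v but not s R v), so the schema fails here.
(D) R is not transitive (s R v and v R t but not s R t), so the schema fails here.

B, C, D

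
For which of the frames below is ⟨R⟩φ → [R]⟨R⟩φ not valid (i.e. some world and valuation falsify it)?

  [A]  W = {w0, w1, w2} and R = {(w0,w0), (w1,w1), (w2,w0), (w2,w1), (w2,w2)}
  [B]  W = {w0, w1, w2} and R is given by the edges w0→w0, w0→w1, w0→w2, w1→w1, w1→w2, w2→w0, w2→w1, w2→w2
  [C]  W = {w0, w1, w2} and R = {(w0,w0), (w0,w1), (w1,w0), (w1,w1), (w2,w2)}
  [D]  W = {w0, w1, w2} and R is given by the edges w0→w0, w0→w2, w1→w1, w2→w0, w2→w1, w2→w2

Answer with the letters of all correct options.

A, B, D

The schema ⟨R⟩φ → [R]⟨R⟩φ is axiom 5; it is valid on a frame iff R is euclidean.
(A) R is not euclidean (w2 R w0 and w2 R w1 but not w0 R w1), so the schema fails here.
(B) R is not euclidean (w0 R w1 and w0 R w0 but not w1 R w0), so the schema fails here.
(C) R is euclidean (any two R-successors of the same world are R-related), so the schema is valid here.
(D) R is not euclidean (w2 R w0 and w2 R w1 but not w0 R w1), so the schema fails here.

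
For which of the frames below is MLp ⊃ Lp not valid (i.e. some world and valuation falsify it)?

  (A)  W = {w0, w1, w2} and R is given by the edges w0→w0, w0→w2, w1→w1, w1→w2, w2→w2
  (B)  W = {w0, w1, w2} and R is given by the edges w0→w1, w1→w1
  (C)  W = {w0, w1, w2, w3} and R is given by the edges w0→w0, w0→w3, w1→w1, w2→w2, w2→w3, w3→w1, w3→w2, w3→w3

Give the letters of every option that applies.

A, C

The schema MLp ⊃ Lp is the dual of axiom 5; it is valid on a frame iff R is euclidean.
(A) R is not euclidean (w0 R w2 and w0 R w0 but not w2 R w0), so the schema fails here.
(B) R is euclidean (any two R-successors of the same world are R-related), so the schema is valid here.
(C) R is not euclidean (w0 R w3 and w0 R w0 but not w3 R w0), so the schema fails here.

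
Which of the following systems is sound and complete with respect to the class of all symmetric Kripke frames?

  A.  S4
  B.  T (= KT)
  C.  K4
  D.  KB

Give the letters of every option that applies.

(A) S4 is determined by the class of reflexive and transitive frames.
(B) T (= KT) is determined by the class of reflexive frames.
(C) K4 is determined by the class of transitive frames.
(D) KB is determined by exactly this class.

D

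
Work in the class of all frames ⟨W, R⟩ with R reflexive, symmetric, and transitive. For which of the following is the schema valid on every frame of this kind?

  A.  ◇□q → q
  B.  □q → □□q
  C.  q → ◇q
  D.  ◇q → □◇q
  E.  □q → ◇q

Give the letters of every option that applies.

A, B, C, D, E

A relation that is reflexive, symmetric, and transitive is also euclidean and serial.
(A) ◇□q → q is the dual of axiom B; it is valid on a frame exactly when R is symmetric. Every such R is symmetric, so valid.
(B) □q → □□q is axiom 4, which corresponds to transitivity. Every such R is transitive — valid.
(C) q → ◇q (the dual of axiom T) characterises the reflexive frames. Every such R is reflexive — valid.
(D) ◇q → □◇q (axiom 5) characterises the euclidean frames. Every such R is euclidean — valid.
(E) □q → ◇q is axiom D; it is valid on a frame exactly when R is serial. Every such R is serial, so valid.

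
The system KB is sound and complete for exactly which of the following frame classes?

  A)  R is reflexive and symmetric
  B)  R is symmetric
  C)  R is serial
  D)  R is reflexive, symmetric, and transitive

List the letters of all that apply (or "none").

B

(A) this class determines B (= KTB), not KB.
(B) KB is sound and complete for exactly this class.
(C) this class determines D, not KB.
(D) this class determines S5, not KB.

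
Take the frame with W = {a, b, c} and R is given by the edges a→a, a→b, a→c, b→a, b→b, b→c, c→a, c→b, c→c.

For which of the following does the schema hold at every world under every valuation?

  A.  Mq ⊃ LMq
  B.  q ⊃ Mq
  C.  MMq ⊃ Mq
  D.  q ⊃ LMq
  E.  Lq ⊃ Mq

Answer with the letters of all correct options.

R is reflexive: each world relates to itself.
R is symmetric: every R-edge is matched by its reverse.
R is transitive: R is closed under composition.
R is euclidean: any two R-successors of the same world are R-related.
R is serial: every world has an R-successor.
(A) Mq ⊃ LMq (axiom 5) characterises the euclidean frames. R is euclidean — valid.
(B) q ⊃ Mq is the dual of axiom T, which corresponds to reflexivity. R is reflexive — valid.
(C) MMq ⊃ Mq is the dual of axiom 4, which corresponds to transitivity. R is transitive — valid.
(D) axiom B: valid iff R is symmetric. R is symmetric — valid.
(E) Lq ⊃ Mq is axiom D; it is valid on a frame exactly when R is serial. R is serial, so valid.

A, B, C, D, E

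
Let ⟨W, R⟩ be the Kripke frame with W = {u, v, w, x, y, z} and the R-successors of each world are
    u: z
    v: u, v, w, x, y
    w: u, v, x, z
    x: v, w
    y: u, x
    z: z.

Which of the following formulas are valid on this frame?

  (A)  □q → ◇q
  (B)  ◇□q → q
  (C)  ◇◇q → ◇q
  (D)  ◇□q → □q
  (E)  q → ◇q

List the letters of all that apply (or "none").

A

R is not reflexive: not u R u.
R is not symmetric: u R z but not z R u.
R is not transitive: v R u and u R z but not v R z.
R is not euclidean: v R u and v R v but not u R v.
R is serial: every world has an R-successor.
(A) axiom D: valid iff R is serial. R is serial — valid.
(B) ◇□q → q is the dual of axiom B; it is valid on a frame exactly when R is symmetric. R is not symmetric, so not valid.
(C) ◇◇q → ◇q is the dual of axiom 4, which corresponds to transitivity. R is not transitive — not valid.
(D) ◇□q → □q is the dual of axiom 5, which corresponds to the euclidean property. R is not euclidean — not valid.
(E) q → ◇q (the dual of axiom T) characterises the reflexive frames. R is not reflexive — not valid.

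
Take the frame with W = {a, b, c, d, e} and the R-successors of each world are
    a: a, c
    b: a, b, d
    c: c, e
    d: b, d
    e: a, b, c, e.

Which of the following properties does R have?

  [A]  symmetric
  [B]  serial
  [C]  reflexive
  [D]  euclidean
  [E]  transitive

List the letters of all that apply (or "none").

(A) not symmetric: a R c but not c R a.
(B) serial: every world has an R-successor.
(C) reflexive: each world relates to itself.
(D) not euclidean: a R c and a R a but not c R a.
(E) not transitive: a R c and c R e but not a R e.

B, C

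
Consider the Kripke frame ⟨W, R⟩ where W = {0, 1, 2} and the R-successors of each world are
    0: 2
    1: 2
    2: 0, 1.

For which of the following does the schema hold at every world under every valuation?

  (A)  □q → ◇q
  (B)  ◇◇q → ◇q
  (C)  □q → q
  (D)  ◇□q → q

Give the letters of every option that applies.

A, D

R is not reflexive: not 0 R 0.
R is symmetric: every R-edge is matched by its reverse.
R is not transitive: 0 R 2 and 2 R 0 but not 0 R 0.
R is serial: every world has an R-successor.
(A) □q → ◇q is axiom D; it is valid on a frame exactly when R is serial. R is serial, so valid.
(B) the dual of axiom 4: valid iff R is transitive. R is not transitive — not valid.
(C) □q → q is axiom T, which corresponds to reflexivity. R is not reflexive — not valid.
(D) ◇□q → q is the dual of axiom B, which corresponds to symmetry. R is symmetric — valid.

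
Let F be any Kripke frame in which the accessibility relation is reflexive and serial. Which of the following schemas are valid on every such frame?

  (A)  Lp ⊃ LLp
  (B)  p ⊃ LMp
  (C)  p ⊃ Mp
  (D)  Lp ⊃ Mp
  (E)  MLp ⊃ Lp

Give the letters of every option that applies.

C, D

(A) Lp ⊃ LLp (axiom 4) characterises the transitive frames. Such an R need not be transitive — not valid.
(B) p ⊃ LMp (axiom B) characterises the symmetric frames. Such an R need not be symmetric — not valid.
(C) the dual of axiom T: valid iff R is reflexive. Every such R is reflexive — valid.
(D) Lp ⊃ Mp is axiom D, which corresponds to seriality. Every such R is serial — valid.
(E) MLp ⊃ Lp is the dual of axiom 5; it is valid on a frame exactly when R is euclidean. Such an R need not be euclidean, so not valid.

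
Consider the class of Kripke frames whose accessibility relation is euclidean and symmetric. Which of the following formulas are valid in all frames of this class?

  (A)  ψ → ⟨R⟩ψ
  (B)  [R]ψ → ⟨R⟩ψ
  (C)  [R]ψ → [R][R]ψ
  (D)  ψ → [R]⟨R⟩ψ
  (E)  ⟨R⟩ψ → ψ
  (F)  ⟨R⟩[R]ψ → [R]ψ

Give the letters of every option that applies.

A symmetric euclidean relation is transitive (uRv and vRw give vRu by symmetry, then uRw by the euclidean condition, applied at v).
(A) ψ → ⟨R⟩ψ is the dual of axiom T; it is valid on a frame exactly when R is reflexive. Such an R need not be reflexive, so not valid.
(B) [R]ψ → ⟨R⟩ψ is axiom D, which corresponds to seriality. Such an R need not be serial — not valid.
(C) [R]ψ → [R][R]ψ is axiom 4; it is valid on a frame exactly when R is transitive. Every such R is transitive, so valid.
(D) ψ → [R]⟨R⟩ψ is axiom B, which corresponds to symmetry. Every such R is symmetric — valid.
(E) ⟨R⟩ψ → ψ is valid only on frames where every R-edge is a self-loop. Such an R need not be a subset of the identity — not valid.
(F) the dual of axiom 5: valid iff R is euclidean. Every such R is euclidean — valid.

C, D, F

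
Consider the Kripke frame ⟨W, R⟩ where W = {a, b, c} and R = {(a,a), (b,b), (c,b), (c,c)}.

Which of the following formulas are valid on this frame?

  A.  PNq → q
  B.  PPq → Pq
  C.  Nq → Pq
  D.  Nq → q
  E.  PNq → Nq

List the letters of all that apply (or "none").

R is reflexive: each world relates to itself.
R is not symmetric: c R b but not b R c.
R is transitive: R is closed under composition.
R is not euclidean: c R b and c R c but not b R c.
R is serial: every world has an R-successor.
(A) PNq → q is the dual of axiom B, which corresponds to symmetry. R is not symmetric — not valid.
(B) the dual of axiom 4: valid iff R is transitive. R is transitive — valid.
(C) axiom D: valid iff R is serial. R is serial — valid.
(D) Nq → q is axiom T, which corresponds to reflexivity. R is reflexive — valid.
(E) PNq → Nq (the dual of axiom 5) characterises the euclidean frames. R is not euclidean — not valid.

B, C, D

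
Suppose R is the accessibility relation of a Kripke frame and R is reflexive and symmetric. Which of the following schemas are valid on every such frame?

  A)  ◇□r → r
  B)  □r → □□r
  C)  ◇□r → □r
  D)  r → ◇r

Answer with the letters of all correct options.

A, D

Reflexive relations are serial.
(A) ◇□r → r is the dual of axiom B, which corresponds to symmetry. Every such R is symmetric — valid.
(B) axiom 4: valid iff R is transitive. Such an R need not be transitive — not valid.
(C) ◇□r → □r is the dual of axiom 5; it is valid on a frame exactly when R is euclidean. Such an R need not be euclidean, so not valid.
(D) r → ◇r is the dual of axiom T, which corresponds to reflexivity. Every such R is reflexive — valid.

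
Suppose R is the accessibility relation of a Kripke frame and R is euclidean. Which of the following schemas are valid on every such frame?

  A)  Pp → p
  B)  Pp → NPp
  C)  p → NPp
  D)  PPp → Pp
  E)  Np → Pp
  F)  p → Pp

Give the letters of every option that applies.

(A) Pp → p is the converse of T; it holds exactly when R ⊆ identity. Such an R need not be a subset of the identity — not valid.
(B) axiom 5: valid iff R is euclidean. Every such R is euclidean — valid.
(C) axiom B: valid iff R is symmetric. Such an R need not be symmetric — not valid.
(D) PPp → Pp is the dual of axiom 4, which corresponds to transitivity. Such an R need not be transitive — not valid.
(E) Np → Pp (axiom D) characterises the serial frames. Such an R need not be serial — not valid.
(F) p → Pp (the dual of axiom T) characterises the reflexive frames. Such an R need not be reflexive — not valid.

B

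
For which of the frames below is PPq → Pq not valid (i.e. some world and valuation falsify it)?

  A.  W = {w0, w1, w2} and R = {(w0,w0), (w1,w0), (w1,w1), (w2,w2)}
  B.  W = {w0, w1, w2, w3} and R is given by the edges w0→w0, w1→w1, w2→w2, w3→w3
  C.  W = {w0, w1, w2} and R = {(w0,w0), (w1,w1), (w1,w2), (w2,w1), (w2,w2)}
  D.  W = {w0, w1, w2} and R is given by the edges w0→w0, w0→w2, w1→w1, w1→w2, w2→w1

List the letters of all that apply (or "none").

D

The schema PPq → Pq is the dual of axiom 4; it is valid on a frame iff R is transitive.
(A) R is transitive (R is closed under composition), so the schema is valid here.
(B) R is transitive (R is closed under composition), so the schema is valid here.
(C) R is transitive (R is closed under composition), so the schema is valid here.
(D) R is not transitive (w0 R w2 and w2 R w1 but not w0 R w1), so the schema fails here.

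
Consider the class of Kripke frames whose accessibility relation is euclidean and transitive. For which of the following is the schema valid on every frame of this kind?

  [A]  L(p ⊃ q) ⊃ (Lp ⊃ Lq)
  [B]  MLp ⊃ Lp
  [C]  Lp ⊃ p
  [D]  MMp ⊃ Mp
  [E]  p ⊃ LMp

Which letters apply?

A, B, D

(A) L(p ⊃ q) ⊃ (Lp ⊃ Lq) is the K axiom; it holds on all frames — valid.
(B) MLp ⊃ Lp is the dual of axiom 5; it is valid on a frame exactly when R is euclidean. Every such R is euclidean, so valid.
(C) axiom T: valid iff R is reflexive. Such an R need not be reflexive — not valid.
(D) MMp ⊃ Mp is the dual of axiom 4, which corresponds to transitivity. Every such R is transitive — valid.
(E) p ⊃ LMp (axiom B) characterises the symmetric frames. Such an R need not be symmetric — not valid.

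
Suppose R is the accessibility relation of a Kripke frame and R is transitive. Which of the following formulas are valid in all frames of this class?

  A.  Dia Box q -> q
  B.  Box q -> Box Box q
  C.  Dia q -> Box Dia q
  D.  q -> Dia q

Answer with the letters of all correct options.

(A) Dia Box q -> q is the dual of axiom B; it is valid on a frame exactly when R is symmetric. Such an R need not be symmetric, so not valid.
(B) Box q -> Box Box q is axiom 4, which corresponds to transitivity. Every such R is transitive — valid.
(C) Dia q -> Box Dia q is axiom 5; it is valid on a frame exactly when R is euclidean. Such an R need not be euclidean, so not valid.
(D) q -> Dia q is the dual of axiom T; it is valid on a frame exactly when R is reflexive. Such an R need not be reflexive, so not valid.

B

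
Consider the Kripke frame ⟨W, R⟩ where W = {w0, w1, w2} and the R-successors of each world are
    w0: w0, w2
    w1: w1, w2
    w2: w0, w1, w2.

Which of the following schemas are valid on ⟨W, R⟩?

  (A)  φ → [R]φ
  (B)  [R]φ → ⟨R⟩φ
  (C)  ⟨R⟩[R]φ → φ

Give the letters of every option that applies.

R is symmetric: every R-edge is matched by its reverse.
R is serial: every world has an R-successor.
R is not a subset of the identity: w0 R w2 with w0 ≠ w2.
(A) φ → [R]φ is valid only on frames where every R-edge is a self-loop. Here R ⊄ identity — not valid.
(B) axiom D: valid iff R is serial. R is serial — valid.
(C) the dual of axiom B: valid iff R is symmetric. R is symmetric — valid.

B, C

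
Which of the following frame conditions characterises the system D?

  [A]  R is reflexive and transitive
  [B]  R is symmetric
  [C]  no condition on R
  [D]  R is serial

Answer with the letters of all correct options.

D

(A) this class determines S4, not D.
(B) this class determines KB, not D.
(C) this class determines K, not D.
(D) D is sound and complete for exactly this class.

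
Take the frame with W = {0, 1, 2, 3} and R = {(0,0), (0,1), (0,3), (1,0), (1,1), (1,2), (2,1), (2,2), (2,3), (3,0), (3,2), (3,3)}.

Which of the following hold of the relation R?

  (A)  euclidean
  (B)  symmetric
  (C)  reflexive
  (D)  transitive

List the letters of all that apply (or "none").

(A) not euclidean: 0 R 1 and 0 R 3 but not 1 R 3.
(B) symmetric: every R-edge is matched by its reverse.
(C) reflexive: each world relates to itself.
(D) not transitive: 0 R 1 and 1 R 2 but not 0 R 2.

B, C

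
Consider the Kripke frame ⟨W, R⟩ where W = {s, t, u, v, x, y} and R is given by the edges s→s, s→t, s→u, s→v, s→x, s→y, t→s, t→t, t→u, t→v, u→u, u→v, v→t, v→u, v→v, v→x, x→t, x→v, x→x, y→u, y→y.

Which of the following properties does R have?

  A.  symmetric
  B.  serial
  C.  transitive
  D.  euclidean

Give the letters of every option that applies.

B

(A) not symmetric: s R u but not u R s.
(B) serial: every world has an R-successor.
(C) not transitive: t R s and s R x but not t R x.
(D) not euclidean: s R t and s R x but not t R x.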